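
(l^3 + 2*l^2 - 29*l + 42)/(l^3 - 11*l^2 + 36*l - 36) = (l + 7)/(l - 6)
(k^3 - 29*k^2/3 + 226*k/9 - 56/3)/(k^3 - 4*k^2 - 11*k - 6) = (9*k^2 - 33*k + 28)/(9*(k^2 + 2*k + 1))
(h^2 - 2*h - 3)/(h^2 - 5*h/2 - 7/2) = 2*(h - 3)/(2*h - 7)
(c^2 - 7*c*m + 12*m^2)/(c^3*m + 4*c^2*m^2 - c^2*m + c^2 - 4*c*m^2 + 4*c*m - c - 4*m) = (c^2 - 7*c*m + 12*m^2)/(c^3*m + 4*c^2*m^2 - c^2*m + c^2 - 4*c*m^2 + 4*c*m - c - 4*m)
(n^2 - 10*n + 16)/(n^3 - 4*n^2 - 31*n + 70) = (n - 8)/(n^2 - 2*n - 35)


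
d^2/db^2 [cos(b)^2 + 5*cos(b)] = -5*cos(b) - 2*cos(2*b)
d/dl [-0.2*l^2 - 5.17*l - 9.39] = -0.4*l - 5.17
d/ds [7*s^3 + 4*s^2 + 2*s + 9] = 21*s^2 + 8*s + 2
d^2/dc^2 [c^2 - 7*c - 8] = 2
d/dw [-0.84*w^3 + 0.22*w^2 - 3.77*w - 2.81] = -2.52*w^2 + 0.44*w - 3.77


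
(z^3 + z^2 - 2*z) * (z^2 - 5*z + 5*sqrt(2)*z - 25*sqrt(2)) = z^5 - 4*z^4 + 5*sqrt(2)*z^4 - 20*sqrt(2)*z^3 - 7*z^3 - 35*sqrt(2)*z^2 + 10*z^2 + 50*sqrt(2)*z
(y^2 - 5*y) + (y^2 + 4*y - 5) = 2*y^2 - y - 5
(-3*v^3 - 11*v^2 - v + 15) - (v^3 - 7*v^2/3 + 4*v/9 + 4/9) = -4*v^3 - 26*v^2/3 - 13*v/9 + 131/9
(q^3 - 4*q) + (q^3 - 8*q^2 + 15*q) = 2*q^3 - 8*q^2 + 11*q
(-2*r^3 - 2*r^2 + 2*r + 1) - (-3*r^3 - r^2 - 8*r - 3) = r^3 - r^2 + 10*r + 4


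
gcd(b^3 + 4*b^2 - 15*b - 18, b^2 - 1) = b + 1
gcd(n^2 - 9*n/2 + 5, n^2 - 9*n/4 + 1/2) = n - 2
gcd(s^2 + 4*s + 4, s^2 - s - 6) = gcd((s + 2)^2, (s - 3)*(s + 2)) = s + 2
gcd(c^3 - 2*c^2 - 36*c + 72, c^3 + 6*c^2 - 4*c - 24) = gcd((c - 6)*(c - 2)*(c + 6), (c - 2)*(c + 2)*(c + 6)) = c^2 + 4*c - 12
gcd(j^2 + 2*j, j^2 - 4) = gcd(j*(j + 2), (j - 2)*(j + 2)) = j + 2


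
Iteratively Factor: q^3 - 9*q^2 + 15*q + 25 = (q + 1)*(q^2 - 10*q + 25) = (q - 5)*(q + 1)*(q - 5)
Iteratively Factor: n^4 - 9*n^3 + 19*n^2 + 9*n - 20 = (n - 1)*(n^3 - 8*n^2 + 11*n + 20) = (n - 4)*(n - 1)*(n^2 - 4*n - 5) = (n - 5)*(n - 4)*(n - 1)*(n + 1)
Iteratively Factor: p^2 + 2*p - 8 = (p + 4)*(p - 2)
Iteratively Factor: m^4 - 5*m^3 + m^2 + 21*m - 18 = (m + 2)*(m^3 - 7*m^2 + 15*m - 9) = (m - 1)*(m + 2)*(m^2 - 6*m + 9) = (m - 3)*(m - 1)*(m + 2)*(m - 3)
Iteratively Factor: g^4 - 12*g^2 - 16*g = (g - 4)*(g^3 + 4*g^2 + 4*g) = (g - 4)*(g + 2)*(g^2 + 2*g) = g*(g - 4)*(g + 2)*(g + 2)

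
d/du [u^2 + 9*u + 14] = 2*u + 9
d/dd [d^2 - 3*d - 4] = 2*d - 3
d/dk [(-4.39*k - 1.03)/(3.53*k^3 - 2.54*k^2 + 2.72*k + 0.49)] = (30.9934*k^3 - 0.242899999999999*k^2 - 5.2324*k + 0.6505)/(12.4609*k^6 - 17.9324*k^5 + 25.6548*k^4 - 10.3582*k^3 + 4.9092*k^2 + 2.6656*k + 0.2401)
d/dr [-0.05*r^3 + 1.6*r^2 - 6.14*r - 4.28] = -0.15*r^2 + 3.2*r - 6.14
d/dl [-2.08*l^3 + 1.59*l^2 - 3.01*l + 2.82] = -6.24*l^2 + 3.18*l - 3.01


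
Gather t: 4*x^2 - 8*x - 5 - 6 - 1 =4*x^2 - 8*x - 12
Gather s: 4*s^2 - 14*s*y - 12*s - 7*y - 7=4*s^2 + s*(-14*y - 12) - 7*y - 7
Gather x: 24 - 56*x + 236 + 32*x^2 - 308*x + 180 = 32*x^2 - 364*x + 440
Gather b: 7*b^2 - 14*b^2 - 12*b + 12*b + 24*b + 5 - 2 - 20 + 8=-7*b^2 + 24*b - 9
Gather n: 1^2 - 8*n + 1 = 2 - 8*n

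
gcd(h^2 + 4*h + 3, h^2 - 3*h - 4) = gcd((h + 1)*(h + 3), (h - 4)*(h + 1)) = h + 1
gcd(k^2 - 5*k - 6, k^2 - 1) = k + 1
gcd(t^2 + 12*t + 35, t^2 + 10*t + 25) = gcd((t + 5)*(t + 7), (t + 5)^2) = t + 5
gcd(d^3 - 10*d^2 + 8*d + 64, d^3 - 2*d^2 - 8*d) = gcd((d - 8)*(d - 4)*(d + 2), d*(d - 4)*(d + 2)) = d^2 - 2*d - 8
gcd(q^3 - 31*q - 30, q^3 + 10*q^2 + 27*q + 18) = q + 1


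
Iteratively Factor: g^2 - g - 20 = (g + 4)*(g - 5)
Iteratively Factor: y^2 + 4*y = (y)*(y + 4)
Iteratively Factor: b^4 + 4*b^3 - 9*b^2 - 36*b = (b + 3)*(b^3 + b^2 - 12*b) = (b - 3)*(b + 3)*(b^2 + 4*b) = (b - 3)*(b + 3)*(b + 4)*(b)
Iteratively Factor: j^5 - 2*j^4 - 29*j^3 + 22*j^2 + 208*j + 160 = (j - 4)*(j^4 + 2*j^3 - 21*j^2 - 62*j - 40) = (j - 4)*(j + 4)*(j^3 - 2*j^2 - 13*j - 10) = (j - 4)*(j + 2)*(j + 4)*(j^2 - 4*j - 5) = (j - 5)*(j - 4)*(j + 2)*(j + 4)*(j + 1)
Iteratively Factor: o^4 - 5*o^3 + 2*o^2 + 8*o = (o - 4)*(o^3 - o^2 - 2*o) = (o - 4)*(o + 1)*(o^2 - 2*o) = (o - 4)*(o - 2)*(o + 1)*(o)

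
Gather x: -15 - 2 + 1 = -16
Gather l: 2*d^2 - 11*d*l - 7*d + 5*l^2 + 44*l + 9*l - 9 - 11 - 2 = 2*d^2 - 7*d + 5*l^2 + l*(53 - 11*d) - 22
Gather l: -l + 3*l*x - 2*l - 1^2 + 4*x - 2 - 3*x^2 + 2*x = l*(3*x - 3) - 3*x^2 + 6*x - 3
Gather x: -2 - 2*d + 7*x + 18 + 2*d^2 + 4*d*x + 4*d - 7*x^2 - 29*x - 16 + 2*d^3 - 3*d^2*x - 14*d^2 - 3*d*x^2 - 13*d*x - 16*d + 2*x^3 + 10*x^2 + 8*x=2*d^3 - 12*d^2 - 14*d + 2*x^3 + x^2*(3 - 3*d) + x*(-3*d^2 - 9*d - 14)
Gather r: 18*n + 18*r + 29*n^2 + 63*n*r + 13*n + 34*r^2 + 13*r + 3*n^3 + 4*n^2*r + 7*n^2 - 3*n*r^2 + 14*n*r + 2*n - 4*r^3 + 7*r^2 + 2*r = 3*n^3 + 36*n^2 + 33*n - 4*r^3 + r^2*(41 - 3*n) + r*(4*n^2 + 77*n + 33)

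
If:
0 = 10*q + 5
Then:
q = -1/2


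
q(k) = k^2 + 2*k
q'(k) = 2*k + 2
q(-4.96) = 14.68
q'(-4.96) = -7.92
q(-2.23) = 0.51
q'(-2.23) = -2.46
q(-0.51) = -0.76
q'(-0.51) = 0.98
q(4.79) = 32.52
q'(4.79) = 11.58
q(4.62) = 30.58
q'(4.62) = 11.24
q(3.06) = 15.48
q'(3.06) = 8.12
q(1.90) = 7.41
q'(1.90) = 5.80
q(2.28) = 9.76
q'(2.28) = 6.56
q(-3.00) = 3.00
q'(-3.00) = -4.00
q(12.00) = 168.00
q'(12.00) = 26.00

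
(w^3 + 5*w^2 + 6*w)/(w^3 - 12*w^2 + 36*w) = (w^2 + 5*w + 6)/(w^2 - 12*w + 36)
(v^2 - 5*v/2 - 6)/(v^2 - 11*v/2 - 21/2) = (v - 4)/(v - 7)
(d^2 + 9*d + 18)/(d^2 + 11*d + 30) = (d + 3)/(d + 5)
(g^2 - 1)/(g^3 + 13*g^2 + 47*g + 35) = (g - 1)/(g^2 + 12*g + 35)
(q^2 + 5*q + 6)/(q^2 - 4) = (q + 3)/(q - 2)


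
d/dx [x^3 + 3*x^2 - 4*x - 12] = 3*x^2 + 6*x - 4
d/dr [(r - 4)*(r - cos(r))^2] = (r - cos(r))*(r + (2*r - 8)*(sin(r) + 1) - cos(r))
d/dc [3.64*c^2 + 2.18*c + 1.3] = 7.28*c + 2.18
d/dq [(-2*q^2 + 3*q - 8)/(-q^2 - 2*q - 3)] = (7*q^2 - 4*q - 25)/(q^4 + 4*q^3 + 10*q^2 + 12*q + 9)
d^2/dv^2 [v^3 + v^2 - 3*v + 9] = 6*v + 2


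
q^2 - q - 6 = (q - 3)*(q + 2)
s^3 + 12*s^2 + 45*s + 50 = (s + 2)*(s + 5)^2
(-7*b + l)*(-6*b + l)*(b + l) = 42*b^3 + 29*b^2*l - 12*b*l^2 + l^3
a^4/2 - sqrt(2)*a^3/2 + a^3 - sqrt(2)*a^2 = a^2*(a/2 + 1)*(a - sqrt(2))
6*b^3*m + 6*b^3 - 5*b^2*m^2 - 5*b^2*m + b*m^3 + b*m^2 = (-3*b + m)*(-2*b + m)*(b*m + b)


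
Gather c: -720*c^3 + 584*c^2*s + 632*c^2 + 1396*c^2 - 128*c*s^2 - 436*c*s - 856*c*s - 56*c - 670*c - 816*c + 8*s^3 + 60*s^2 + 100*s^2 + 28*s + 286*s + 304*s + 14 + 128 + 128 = -720*c^3 + c^2*(584*s + 2028) + c*(-128*s^2 - 1292*s - 1542) + 8*s^3 + 160*s^2 + 618*s + 270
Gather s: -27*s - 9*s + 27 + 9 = 36 - 36*s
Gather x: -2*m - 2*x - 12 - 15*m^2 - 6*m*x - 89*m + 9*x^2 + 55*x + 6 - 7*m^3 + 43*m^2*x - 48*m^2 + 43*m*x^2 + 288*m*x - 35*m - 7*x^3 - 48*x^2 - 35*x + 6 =-7*m^3 - 63*m^2 - 126*m - 7*x^3 + x^2*(43*m - 39) + x*(43*m^2 + 282*m + 18)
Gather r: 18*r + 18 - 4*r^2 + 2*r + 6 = -4*r^2 + 20*r + 24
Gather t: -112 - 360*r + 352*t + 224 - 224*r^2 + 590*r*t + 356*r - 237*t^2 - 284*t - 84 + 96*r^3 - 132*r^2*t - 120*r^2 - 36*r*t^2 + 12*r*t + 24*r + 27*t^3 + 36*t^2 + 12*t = 96*r^3 - 344*r^2 + 20*r + 27*t^3 + t^2*(-36*r - 201) + t*(-132*r^2 + 602*r + 80) + 28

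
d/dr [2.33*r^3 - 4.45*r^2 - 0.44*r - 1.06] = 6.99*r^2 - 8.9*r - 0.44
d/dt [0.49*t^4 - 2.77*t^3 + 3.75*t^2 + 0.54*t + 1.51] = 1.96*t^3 - 8.31*t^2 + 7.5*t + 0.54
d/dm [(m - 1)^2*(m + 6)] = (m - 1)*(3*m + 11)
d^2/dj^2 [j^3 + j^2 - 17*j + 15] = 6*j + 2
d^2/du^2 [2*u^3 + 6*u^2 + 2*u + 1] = 12*u + 12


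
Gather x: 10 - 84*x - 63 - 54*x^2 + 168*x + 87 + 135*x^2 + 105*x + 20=81*x^2 + 189*x + 54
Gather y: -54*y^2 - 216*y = -54*y^2 - 216*y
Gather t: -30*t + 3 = 3 - 30*t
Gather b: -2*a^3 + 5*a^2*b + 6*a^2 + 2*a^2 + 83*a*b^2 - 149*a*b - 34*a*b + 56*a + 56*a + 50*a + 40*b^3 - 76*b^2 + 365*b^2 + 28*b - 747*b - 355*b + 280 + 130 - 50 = -2*a^3 + 8*a^2 + 162*a + 40*b^3 + b^2*(83*a + 289) + b*(5*a^2 - 183*a - 1074) + 360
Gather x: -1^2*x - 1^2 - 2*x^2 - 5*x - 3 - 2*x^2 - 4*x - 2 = -4*x^2 - 10*x - 6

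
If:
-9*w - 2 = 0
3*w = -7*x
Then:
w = -2/9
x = 2/21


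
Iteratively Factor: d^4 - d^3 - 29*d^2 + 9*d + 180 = (d - 3)*(d^3 + 2*d^2 - 23*d - 60) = (d - 5)*(d - 3)*(d^2 + 7*d + 12) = (d - 5)*(d - 3)*(d + 4)*(d + 3)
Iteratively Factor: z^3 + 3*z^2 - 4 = (z + 2)*(z^2 + z - 2) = (z - 1)*(z + 2)*(z + 2)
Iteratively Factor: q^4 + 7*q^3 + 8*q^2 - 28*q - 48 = (q + 4)*(q^3 + 3*q^2 - 4*q - 12) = (q - 2)*(q + 4)*(q^2 + 5*q + 6) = (q - 2)*(q + 2)*(q + 4)*(q + 3)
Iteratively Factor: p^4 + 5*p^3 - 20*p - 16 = (p - 2)*(p^3 + 7*p^2 + 14*p + 8) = (p - 2)*(p + 1)*(p^2 + 6*p + 8) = (p - 2)*(p + 1)*(p + 4)*(p + 2)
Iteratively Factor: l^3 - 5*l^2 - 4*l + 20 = (l - 5)*(l^2 - 4) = (l - 5)*(l - 2)*(l + 2)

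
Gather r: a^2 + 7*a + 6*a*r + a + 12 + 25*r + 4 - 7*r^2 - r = a^2 + 8*a - 7*r^2 + r*(6*a + 24) + 16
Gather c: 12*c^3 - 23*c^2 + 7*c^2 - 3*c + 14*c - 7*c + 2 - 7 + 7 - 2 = 12*c^3 - 16*c^2 + 4*c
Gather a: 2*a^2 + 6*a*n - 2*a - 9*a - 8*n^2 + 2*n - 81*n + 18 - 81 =2*a^2 + a*(6*n - 11) - 8*n^2 - 79*n - 63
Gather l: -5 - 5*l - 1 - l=-6*l - 6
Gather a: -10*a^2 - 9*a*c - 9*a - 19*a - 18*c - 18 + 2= -10*a^2 + a*(-9*c - 28) - 18*c - 16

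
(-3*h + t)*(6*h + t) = -18*h^2 + 3*h*t + t^2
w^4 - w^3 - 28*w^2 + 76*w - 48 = (w - 4)*(w - 2)*(w - 1)*(w + 6)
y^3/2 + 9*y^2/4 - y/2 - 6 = (y/2 + 1)*(y - 3/2)*(y + 4)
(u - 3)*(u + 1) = u^2 - 2*u - 3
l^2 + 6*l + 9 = (l + 3)^2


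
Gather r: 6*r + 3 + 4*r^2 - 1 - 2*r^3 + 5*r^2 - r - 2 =-2*r^3 + 9*r^2 + 5*r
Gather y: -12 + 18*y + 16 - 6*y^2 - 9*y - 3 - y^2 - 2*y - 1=-7*y^2 + 7*y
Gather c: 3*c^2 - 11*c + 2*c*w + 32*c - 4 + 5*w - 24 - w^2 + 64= 3*c^2 + c*(2*w + 21) - w^2 + 5*w + 36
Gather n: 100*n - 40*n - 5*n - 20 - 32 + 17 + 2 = 55*n - 33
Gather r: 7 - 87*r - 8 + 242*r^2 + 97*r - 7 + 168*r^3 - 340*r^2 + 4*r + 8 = 168*r^3 - 98*r^2 + 14*r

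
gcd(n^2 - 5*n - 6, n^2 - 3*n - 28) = 1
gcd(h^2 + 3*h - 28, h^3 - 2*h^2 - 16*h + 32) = h - 4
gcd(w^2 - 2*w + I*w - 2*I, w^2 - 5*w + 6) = w - 2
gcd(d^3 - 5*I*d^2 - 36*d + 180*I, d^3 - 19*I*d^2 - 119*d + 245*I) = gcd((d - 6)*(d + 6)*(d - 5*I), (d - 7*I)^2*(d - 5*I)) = d - 5*I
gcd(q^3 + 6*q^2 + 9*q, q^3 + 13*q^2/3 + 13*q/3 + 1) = q + 3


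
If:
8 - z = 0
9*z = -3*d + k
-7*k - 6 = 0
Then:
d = -170/7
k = -6/7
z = 8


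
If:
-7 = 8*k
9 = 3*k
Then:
No Solution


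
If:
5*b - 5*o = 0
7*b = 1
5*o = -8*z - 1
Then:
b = 1/7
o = 1/7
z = -3/14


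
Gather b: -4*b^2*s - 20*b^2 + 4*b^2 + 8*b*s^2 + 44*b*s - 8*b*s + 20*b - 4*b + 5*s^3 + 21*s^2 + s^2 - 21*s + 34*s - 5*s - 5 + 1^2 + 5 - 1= b^2*(-4*s - 16) + b*(8*s^2 + 36*s + 16) + 5*s^3 + 22*s^2 + 8*s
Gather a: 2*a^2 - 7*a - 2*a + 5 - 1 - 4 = 2*a^2 - 9*a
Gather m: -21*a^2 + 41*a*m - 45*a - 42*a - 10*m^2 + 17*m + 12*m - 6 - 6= -21*a^2 - 87*a - 10*m^2 + m*(41*a + 29) - 12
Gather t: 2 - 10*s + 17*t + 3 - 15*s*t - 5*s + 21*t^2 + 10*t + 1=-15*s + 21*t^2 + t*(27 - 15*s) + 6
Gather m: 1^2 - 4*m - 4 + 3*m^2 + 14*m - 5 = 3*m^2 + 10*m - 8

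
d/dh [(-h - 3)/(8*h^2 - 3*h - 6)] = (-8*h^2 + 3*h + (h + 3)*(16*h - 3) + 6)/(-8*h^2 + 3*h + 6)^2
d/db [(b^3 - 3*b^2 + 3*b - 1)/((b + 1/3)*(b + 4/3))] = 27*(3*b^4 + 10*b^3 - 20*b^2 - 2*b + 9)/(81*b^4 + 270*b^3 + 297*b^2 + 120*b + 16)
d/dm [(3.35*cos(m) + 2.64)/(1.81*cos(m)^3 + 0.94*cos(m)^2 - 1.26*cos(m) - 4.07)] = (12.127*cos(m)^3 + 17.4842*cos(m)^2 + 4.9632*cos(m) + 10.3081)*sin(m)/(3.2761*cos(m)^6 + 3.4028*cos(m)^5 - 3.6776*cos(m)^4 - 17.1022*cos(m)^3 - 6.064*cos(m)^2 + 10.2564*cos(m) + 16.5649)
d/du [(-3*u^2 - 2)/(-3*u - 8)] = 3*(3*u^2 + 16*u - 2)/(9*u^2 + 48*u + 64)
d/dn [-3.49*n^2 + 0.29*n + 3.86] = 0.29 - 6.98*n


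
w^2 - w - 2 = (w - 2)*(w + 1)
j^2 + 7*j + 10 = (j + 2)*(j + 5)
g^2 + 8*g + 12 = (g + 2)*(g + 6)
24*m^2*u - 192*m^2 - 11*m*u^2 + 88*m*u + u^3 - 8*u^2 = (-8*m + u)*(-3*m + u)*(u - 8)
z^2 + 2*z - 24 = (z - 4)*(z + 6)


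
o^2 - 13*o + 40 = (o - 8)*(o - 5)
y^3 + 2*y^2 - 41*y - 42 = (y - 6)*(y + 1)*(y + 7)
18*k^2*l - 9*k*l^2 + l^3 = l*(-6*k + l)*(-3*k + l)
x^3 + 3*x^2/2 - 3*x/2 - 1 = (x - 1)*(x + 1/2)*(x + 2)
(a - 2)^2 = a^2 - 4*a + 4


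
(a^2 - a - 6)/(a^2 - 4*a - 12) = (a - 3)/(a - 6)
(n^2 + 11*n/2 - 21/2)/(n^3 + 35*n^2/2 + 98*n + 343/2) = (2*n - 3)/(2*n^2 + 21*n + 49)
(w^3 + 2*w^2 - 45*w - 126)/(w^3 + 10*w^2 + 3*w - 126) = (w^2 - 4*w - 21)/(w^2 + 4*w - 21)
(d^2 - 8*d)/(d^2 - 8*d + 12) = d*(d - 8)/(d^2 - 8*d + 12)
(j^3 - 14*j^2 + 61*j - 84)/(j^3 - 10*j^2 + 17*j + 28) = (j - 3)/(j + 1)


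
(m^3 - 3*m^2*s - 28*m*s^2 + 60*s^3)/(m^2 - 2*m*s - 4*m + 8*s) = (m^2 - m*s - 30*s^2)/(m - 4)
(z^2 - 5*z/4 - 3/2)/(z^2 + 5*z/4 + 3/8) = 2*(z - 2)/(2*z + 1)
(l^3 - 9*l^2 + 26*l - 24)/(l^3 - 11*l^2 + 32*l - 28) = (l^2 - 7*l + 12)/(l^2 - 9*l + 14)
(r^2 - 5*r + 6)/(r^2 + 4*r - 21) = (r - 2)/(r + 7)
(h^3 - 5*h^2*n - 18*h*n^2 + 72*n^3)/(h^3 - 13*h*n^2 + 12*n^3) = (h - 6*n)/(h - n)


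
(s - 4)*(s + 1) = s^2 - 3*s - 4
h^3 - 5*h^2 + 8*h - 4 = (h - 2)^2*(h - 1)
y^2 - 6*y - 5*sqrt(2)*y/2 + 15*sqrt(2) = (y - 6)*(y - 5*sqrt(2)/2)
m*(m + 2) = m^2 + 2*m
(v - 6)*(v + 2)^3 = v^4 - 24*v^2 - 64*v - 48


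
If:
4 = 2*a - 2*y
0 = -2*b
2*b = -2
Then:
No Solution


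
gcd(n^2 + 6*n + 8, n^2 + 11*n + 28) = n + 4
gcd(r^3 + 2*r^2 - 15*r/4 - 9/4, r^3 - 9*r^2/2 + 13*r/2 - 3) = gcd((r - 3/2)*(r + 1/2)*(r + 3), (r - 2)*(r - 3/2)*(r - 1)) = r - 3/2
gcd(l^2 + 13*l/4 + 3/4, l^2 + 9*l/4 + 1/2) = l + 1/4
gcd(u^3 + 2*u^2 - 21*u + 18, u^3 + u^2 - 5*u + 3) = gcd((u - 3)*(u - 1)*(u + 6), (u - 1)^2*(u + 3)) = u - 1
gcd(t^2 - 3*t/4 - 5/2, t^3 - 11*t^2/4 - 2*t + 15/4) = t + 5/4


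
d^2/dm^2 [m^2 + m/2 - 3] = 2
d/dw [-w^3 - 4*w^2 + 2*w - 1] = -3*w^2 - 8*w + 2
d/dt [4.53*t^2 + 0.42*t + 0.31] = 9.06*t + 0.42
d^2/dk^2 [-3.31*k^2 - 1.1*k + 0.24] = -6.62000000000000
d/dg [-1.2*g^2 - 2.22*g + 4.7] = -2.4*g - 2.22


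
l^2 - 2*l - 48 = (l - 8)*(l + 6)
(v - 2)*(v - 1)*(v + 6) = v^3 + 3*v^2 - 16*v + 12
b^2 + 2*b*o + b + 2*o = (b + 1)*(b + 2*o)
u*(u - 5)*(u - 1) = u^3 - 6*u^2 + 5*u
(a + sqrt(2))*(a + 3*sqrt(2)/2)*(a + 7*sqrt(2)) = a^3 + 19*sqrt(2)*a^2/2 + 38*a + 21*sqrt(2)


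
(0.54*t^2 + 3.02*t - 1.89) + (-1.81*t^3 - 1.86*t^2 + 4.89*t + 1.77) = -1.81*t^3 - 1.32*t^2 + 7.91*t - 0.12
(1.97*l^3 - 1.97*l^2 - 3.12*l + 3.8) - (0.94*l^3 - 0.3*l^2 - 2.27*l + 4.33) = 1.03*l^3 - 1.67*l^2 - 0.85*l - 0.53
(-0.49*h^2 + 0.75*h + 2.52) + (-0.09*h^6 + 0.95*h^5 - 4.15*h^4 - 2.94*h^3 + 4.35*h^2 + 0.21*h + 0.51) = -0.09*h^6 + 0.95*h^5 - 4.15*h^4 - 2.94*h^3 + 3.86*h^2 + 0.96*h + 3.03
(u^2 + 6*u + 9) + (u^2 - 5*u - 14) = 2*u^2 + u - 5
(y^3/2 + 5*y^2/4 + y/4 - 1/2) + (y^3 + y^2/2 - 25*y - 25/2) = 3*y^3/2 + 7*y^2/4 - 99*y/4 - 13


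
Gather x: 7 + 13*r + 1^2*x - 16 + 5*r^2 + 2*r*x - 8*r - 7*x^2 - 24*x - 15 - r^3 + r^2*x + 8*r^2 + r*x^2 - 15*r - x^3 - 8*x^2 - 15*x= -r^3 + 13*r^2 - 10*r - x^3 + x^2*(r - 15) + x*(r^2 + 2*r - 38) - 24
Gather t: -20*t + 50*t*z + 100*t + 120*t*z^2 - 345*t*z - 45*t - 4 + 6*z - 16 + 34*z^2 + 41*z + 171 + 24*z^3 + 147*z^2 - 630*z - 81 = t*(120*z^2 - 295*z + 35) + 24*z^3 + 181*z^2 - 583*z + 70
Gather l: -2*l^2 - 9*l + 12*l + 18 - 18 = -2*l^2 + 3*l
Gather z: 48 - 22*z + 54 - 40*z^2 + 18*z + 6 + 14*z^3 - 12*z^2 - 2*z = 14*z^3 - 52*z^2 - 6*z + 108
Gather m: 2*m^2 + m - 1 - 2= 2*m^2 + m - 3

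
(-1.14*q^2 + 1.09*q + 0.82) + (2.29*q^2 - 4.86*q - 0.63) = 1.15*q^2 - 3.77*q + 0.19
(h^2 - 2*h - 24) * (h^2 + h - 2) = h^4 - h^3 - 28*h^2 - 20*h + 48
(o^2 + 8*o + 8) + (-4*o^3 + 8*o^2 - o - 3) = -4*o^3 + 9*o^2 + 7*o + 5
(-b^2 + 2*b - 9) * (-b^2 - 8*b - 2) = b^4 + 6*b^3 - 5*b^2 + 68*b + 18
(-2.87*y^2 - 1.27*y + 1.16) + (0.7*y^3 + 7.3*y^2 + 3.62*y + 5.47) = 0.7*y^3 + 4.43*y^2 + 2.35*y + 6.63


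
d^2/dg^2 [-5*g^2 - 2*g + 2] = -10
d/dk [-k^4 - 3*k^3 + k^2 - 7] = k*(-4*k^2 - 9*k + 2)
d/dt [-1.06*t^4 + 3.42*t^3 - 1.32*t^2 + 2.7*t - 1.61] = -4.24*t^3 + 10.26*t^2 - 2.64*t + 2.7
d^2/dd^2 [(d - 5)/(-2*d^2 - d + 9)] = 2*(-(d - 5)*(4*d + 1)^2 + 3*(2*d - 3)*(2*d^2 + d - 9))/(2*d^2 + d - 9)^3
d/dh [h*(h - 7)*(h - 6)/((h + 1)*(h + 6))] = (h^4 + 14*h^3 - 115*h^2 - 156*h + 252)/(h^4 + 14*h^3 + 61*h^2 + 84*h + 36)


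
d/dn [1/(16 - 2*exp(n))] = exp(n)/(2*(exp(n) - 8)^2)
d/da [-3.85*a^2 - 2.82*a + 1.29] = -7.7*a - 2.82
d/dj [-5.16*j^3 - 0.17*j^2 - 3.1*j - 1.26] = -15.48*j^2 - 0.34*j - 3.1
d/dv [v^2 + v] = 2*v + 1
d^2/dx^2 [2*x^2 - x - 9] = 4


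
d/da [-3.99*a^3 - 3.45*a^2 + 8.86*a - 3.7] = -11.97*a^2 - 6.9*a + 8.86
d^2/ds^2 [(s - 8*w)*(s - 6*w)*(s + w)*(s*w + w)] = 2*w*(6*s^2 - 39*s*w + 3*s + 34*w^2 - 13*w)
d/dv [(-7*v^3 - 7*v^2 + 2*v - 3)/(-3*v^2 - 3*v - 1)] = (21*v^4 + 42*v^3 + 48*v^2 - 4*v - 11)/(9*v^4 + 18*v^3 + 15*v^2 + 6*v + 1)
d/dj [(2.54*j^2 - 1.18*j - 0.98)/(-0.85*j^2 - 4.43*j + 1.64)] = (-12.2552*j^2 + 6.6652*j - 6.2766)/(0.7225*j^4 + 7.531*j^3 + 16.8369*j^2 - 14.5304*j + 2.6896)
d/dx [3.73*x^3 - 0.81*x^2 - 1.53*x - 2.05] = 11.19*x^2 - 1.62*x - 1.53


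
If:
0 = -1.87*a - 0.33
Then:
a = -0.18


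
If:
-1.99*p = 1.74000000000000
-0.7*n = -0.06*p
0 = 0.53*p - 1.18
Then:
No Solution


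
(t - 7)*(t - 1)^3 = t^4 - 10*t^3 + 24*t^2 - 22*t + 7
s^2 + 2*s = s*(s + 2)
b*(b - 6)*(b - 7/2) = b^3 - 19*b^2/2 + 21*b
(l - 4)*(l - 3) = l^2 - 7*l + 12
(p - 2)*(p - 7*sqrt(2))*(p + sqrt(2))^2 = p^4 - 5*sqrt(2)*p^3 - 2*p^3 - 26*p^2 + 10*sqrt(2)*p^2 - 14*sqrt(2)*p + 52*p + 28*sqrt(2)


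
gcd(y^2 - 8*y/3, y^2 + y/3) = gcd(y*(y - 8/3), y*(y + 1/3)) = y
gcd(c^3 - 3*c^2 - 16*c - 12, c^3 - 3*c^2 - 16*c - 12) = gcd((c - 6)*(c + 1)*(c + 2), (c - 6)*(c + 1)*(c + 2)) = c^3 - 3*c^2 - 16*c - 12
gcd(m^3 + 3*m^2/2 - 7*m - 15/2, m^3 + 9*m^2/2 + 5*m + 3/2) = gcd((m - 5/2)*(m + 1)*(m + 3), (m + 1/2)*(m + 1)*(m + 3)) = m^2 + 4*m + 3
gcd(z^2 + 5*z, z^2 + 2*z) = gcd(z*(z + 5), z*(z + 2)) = z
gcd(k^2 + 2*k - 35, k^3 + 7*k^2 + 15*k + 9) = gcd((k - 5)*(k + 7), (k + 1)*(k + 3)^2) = 1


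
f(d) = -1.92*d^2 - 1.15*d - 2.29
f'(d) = -3.84*d - 1.15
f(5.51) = -66.92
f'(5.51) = -22.31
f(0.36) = -2.95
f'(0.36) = -2.53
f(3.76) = -33.76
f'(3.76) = -15.59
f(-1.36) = -4.28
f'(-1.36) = 4.07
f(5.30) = -62.32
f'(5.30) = -21.50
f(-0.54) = -2.23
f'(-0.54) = 0.92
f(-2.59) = -12.19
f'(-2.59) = 8.80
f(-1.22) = -3.74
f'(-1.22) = 3.53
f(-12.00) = -264.97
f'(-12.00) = 44.93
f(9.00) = -168.16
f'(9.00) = -35.71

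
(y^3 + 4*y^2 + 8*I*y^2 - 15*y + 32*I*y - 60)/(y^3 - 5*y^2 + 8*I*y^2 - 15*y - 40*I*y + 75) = (y + 4)/(y - 5)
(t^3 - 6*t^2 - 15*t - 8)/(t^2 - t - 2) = (t^2 - 7*t - 8)/(t - 2)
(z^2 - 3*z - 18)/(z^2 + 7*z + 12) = (z - 6)/(z + 4)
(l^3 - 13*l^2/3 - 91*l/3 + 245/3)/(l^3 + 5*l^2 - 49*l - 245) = (l - 7/3)/(l + 7)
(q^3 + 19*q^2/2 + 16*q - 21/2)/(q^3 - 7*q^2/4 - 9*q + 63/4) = 2*(2*q^2 + 13*q - 7)/(4*q^2 - 19*q + 21)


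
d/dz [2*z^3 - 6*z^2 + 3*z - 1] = 6*z^2 - 12*z + 3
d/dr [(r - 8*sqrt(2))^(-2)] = -2/(r - 8*sqrt(2))^3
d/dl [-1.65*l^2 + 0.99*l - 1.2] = 0.99 - 3.3*l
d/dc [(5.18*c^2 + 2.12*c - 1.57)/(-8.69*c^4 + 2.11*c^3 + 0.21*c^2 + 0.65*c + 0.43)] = (90.0284*c^5 + 44.3386*c^4 - 63.5196*c^3 + 12.8599*c^2 + 5.1142*c + 1.9321)/(75.5161*c^8 - 36.6718*c^7 + 0.8023*c^6 - 10.4108*c^5 - 4.6863*c^4 + 2.0876*c^3 + 0.6031*c^2 + 0.559*c + 0.1849)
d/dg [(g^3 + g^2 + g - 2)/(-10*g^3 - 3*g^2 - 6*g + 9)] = (7*g^4 + 8*g^3 - 36*g^2 + 6*g - 3)/(100*g^6 + 60*g^5 + 129*g^4 - 144*g^3 - 18*g^2 - 108*g + 81)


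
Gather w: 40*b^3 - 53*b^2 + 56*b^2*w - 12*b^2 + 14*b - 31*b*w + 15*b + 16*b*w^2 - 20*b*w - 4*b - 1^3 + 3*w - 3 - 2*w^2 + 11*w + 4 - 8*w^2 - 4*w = 40*b^3 - 65*b^2 + 25*b + w^2*(16*b - 10) + w*(56*b^2 - 51*b + 10)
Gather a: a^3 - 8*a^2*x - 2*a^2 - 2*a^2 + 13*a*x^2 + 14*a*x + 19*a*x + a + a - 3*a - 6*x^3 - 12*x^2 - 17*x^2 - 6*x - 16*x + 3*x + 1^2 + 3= a^3 + a^2*(-8*x - 4) + a*(13*x^2 + 33*x - 1) - 6*x^3 - 29*x^2 - 19*x + 4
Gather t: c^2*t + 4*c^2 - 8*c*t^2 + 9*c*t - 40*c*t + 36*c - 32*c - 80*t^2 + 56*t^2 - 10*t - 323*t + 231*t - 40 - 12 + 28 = 4*c^2 + 4*c + t^2*(-8*c - 24) + t*(c^2 - 31*c - 102) - 24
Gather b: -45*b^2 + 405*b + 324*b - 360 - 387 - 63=-45*b^2 + 729*b - 810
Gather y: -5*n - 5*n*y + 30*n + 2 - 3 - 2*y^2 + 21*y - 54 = 25*n - 2*y^2 + y*(21 - 5*n) - 55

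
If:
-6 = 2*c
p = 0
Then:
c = -3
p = 0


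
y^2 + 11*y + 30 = (y + 5)*(y + 6)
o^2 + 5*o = o*(o + 5)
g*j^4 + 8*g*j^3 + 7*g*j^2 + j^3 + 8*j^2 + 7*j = j*(j + 1)*(j + 7)*(g*j + 1)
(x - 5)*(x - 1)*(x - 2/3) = x^3 - 20*x^2/3 + 9*x - 10/3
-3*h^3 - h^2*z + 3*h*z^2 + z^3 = (-h + z)*(h + z)*(3*h + z)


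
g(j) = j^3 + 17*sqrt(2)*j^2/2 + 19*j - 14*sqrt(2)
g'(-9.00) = 45.63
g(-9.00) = 53.89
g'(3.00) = 118.12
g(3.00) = 172.39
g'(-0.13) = 15.93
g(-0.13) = -22.07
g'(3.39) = 134.98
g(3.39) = 221.71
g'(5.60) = 247.71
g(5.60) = 639.19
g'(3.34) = 132.77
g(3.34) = 215.02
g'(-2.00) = -17.08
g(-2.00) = -17.72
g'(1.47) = 60.82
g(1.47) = 37.28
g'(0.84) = 41.31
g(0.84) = 5.24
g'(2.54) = 99.42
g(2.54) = 122.40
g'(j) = 3*j^2 + 17*sqrt(2)*j + 19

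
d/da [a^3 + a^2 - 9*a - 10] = 3*a^2 + 2*a - 9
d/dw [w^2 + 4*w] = 2*w + 4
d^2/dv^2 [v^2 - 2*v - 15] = 2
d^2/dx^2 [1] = 0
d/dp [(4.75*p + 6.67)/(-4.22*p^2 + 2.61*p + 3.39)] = (20.045*p^2 + 56.2948*p - 1.3062)/(17.8084*p^4 - 22.0284*p^3 - 21.7995*p^2 + 17.6958*p + 11.4921)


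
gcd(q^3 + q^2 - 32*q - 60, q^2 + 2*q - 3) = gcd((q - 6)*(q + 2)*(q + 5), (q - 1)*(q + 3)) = 1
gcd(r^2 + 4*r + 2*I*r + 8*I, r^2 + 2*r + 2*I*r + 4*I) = r + 2*I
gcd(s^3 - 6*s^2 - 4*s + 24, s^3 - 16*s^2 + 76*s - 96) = s^2 - 8*s + 12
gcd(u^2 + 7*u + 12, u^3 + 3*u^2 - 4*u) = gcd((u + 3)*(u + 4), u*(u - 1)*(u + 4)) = u + 4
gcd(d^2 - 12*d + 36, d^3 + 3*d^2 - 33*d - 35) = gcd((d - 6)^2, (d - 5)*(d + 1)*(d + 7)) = 1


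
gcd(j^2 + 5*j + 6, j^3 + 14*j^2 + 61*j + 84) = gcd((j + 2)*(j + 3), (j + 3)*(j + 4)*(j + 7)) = j + 3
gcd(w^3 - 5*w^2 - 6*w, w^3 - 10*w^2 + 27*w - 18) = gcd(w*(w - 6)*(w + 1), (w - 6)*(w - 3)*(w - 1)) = w - 6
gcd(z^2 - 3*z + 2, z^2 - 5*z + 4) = z - 1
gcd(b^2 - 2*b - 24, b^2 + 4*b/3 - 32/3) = b + 4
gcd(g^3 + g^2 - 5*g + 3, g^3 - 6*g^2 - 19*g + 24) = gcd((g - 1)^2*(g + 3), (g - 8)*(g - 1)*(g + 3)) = g^2 + 2*g - 3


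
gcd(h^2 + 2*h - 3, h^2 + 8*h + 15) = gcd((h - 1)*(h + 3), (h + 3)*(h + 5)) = h + 3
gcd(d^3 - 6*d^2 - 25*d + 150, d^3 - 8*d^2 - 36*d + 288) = d - 6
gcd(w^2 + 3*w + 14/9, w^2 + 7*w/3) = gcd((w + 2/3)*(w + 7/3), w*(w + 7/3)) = w + 7/3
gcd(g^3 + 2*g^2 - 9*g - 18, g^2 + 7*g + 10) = g + 2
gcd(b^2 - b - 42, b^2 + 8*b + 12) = b + 6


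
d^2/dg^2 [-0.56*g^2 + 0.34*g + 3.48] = -1.12000000000000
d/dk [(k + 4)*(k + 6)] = 2*k + 10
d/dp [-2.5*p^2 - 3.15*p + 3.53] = -5.0*p - 3.15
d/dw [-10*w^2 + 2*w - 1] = 2 - 20*w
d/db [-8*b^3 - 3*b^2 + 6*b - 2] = -24*b^2 - 6*b + 6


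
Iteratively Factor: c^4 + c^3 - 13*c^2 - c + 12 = (c + 4)*(c^3 - 3*c^2 - c + 3) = (c - 1)*(c + 4)*(c^2 - 2*c - 3) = (c - 1)*(c + 1)*(c + 4)*(c - 3)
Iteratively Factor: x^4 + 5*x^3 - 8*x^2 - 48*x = (x + 4)*(x^3 + x^2 - 12*x) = (x - 3)*(x + 4)*(x^2 + 4*x) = x*(x - 3)*(x + 4)*(x + 4)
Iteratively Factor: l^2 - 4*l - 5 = (l - 5)*(l + 1)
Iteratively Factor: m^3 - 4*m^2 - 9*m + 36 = (m + 3)*(m^2 - 7*m + 12) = (m - 3)*(m + 3)*(m - 4)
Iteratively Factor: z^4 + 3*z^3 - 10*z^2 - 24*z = (z + 2)*(z^3 + z^2 - 12*z) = z*(z + 2)*(z^2 + z - 12) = z*(z - 3)*(z + 2)*(z + 4)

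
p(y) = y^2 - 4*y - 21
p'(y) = 2*y - 4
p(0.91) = -23.81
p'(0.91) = -2.18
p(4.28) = -19.80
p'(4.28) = 4.56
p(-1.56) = -12.33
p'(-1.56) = -7.12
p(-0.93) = -16.42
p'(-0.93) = -5.86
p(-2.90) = -0.99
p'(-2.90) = -9.80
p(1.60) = -24.84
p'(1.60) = -0.80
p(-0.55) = -18.50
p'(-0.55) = -5.10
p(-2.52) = -4.57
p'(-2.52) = -9.04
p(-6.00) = 39.00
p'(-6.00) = -16.00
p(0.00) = -21.00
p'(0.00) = -4.00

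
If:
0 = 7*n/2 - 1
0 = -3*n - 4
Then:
No Solution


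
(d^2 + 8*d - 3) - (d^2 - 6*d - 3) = 14*d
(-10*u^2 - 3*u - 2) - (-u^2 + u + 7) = -9*u^2 - 4*u - 9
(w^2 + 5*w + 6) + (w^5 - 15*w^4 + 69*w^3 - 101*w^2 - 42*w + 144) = w^5 - 15*w^4 + 69*w^3 - 100*w^2 - 37*w + 150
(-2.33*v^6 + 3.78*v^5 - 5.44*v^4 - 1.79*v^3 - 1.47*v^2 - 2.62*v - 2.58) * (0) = 0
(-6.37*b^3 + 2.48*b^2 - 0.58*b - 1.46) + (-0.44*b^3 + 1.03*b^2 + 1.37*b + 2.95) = -6.81*b^3 + 3.51*b^2 + 0.79*b + 1.49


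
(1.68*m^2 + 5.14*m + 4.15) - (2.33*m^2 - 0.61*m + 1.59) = -0.65*m^2 + 5.75*m + 2.56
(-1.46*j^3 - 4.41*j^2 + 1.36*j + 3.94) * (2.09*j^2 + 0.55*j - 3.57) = -3.0514*j^5 - 10.0199*j^4 + 5.6291*j^3 + 24.7263*j^2 - 2.6882*j - 14.0658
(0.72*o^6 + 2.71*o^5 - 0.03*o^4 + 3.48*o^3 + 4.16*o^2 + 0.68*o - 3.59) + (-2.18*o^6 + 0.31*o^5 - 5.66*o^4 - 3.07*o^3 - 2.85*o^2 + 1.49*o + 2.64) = -1.46*o^6 + 3.02*o^5 - 5.69*o^4 + 0.41*o^3 + 1.31*o^2 + 2.17*o - 0.95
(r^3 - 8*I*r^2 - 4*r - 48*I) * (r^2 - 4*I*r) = r^5 - 12*I*r^4 - 36*r^3 - 32*I*r^2 - 192*r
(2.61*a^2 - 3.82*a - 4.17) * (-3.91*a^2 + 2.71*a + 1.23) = -10.2051*a^4 + 22.0093*a^3 + 9.1628*a^2 - 15.9993*a - 5.1291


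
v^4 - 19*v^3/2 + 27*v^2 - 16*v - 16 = (v - 4)^2*(v - 2)*(v + 1/2)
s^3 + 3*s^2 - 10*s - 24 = (s - 3)*(s + 2)*(s + 4)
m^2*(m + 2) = m^3 + 2*m^2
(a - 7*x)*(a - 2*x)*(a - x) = a^3 - 10*a^2*x + 23*a*x^2 - 14*x^3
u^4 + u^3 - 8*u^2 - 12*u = u*(u - 3)*(u + 2)^2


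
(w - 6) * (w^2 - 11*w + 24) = w^3 - 17*w^2 + 90*w - 144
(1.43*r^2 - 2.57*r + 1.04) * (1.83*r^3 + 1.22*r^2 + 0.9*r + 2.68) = 2.6169*r^5 - 2.9585*r^4 + 0.0548000000000002*r^3 + 2.7882*r^2 - 5.9516*r + 2.7872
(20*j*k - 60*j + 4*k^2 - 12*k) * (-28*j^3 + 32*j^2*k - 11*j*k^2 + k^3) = -560*j^4*k + 1680*j^4 + 528*j^3*k^2 - 1584*j^3*k - 92*j^2*k^3 + 276*j^2*k^2 - 24*j*k^4 + 72*j*k^3 + 4*k^5 - 12*k^4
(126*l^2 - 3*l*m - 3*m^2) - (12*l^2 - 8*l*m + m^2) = 114*l^2 + 5*l*m - 4*m^2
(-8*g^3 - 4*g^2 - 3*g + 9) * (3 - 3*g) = 24*g^4 - 12*g^3 - 3*g^2 - 36*g + 27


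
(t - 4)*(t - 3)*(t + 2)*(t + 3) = t^4 - 2*t^3 - 17*t^2 + 18*t + 72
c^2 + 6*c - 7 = (c - 1)*(c + 7)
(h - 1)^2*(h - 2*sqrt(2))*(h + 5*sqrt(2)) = h^4 - 2*h^3 + 3*sqrt(2)*h^3 - 19*h^2 - 6*sqrt(2)*h^2 + 3*sqrt(2)*h + 40*h - 20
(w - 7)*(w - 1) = w^2 - 8*w + 7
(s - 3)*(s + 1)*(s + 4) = s^3 + 2*s^2 - 11*s - 12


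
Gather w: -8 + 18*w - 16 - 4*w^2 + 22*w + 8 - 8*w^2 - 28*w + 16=-12*w^2 + 12*w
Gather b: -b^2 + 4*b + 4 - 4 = -b^2 + 4*b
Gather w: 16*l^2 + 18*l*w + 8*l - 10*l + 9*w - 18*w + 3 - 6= 16*l^2 - 2*l + w*(18*l - 9) - 3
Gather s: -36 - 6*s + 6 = -6*s - 30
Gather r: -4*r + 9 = 9 - 4*r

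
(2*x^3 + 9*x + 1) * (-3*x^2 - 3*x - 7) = -6*x^5 - 6*x^4 - 41*x^3 - 30*x^2 - 66*x - 7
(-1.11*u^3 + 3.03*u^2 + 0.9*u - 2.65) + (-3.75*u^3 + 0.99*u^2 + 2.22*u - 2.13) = -4.86*u^3 + 4.02*u^2 + 3.12*u - 4.78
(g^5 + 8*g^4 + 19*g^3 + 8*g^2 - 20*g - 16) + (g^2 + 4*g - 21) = g^5 + 8*g^4 + 19*g^3 + 9*g^2 - 16*g - 37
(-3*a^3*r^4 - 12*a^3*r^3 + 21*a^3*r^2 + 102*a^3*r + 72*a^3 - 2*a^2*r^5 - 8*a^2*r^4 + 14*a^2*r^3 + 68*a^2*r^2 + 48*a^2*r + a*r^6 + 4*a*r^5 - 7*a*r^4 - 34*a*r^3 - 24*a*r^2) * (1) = -3*a^3*r^4 - 12*a^3*r^3 + 21*a^3*r^2 + 102*a^3*r + 72*a^3 - 2*a^2*r^5 - 8*a^2*r^4 + 14*a^2*r^3 + 68*a^2*r^2 + 48*a^2*r + a*r^6 + 4*a*r^5 - 7*a*r^4 - 34*a*r^3 - 24*a*r^2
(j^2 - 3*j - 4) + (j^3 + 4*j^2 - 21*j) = j^3 + 5*j^2 - 24*j - 4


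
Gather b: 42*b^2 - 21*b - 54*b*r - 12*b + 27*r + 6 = 42*b^2 + b*(-54*r - 33) + 27*r + 6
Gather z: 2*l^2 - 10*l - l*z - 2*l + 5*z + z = 2*l^2 - 12*l + z*(6 - l)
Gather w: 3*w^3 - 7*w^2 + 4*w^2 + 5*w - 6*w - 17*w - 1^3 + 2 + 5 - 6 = 3*w^3 - 3*w^2 - 18*w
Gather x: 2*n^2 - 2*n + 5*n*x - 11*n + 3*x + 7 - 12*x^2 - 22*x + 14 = 2*n^2 - 13*n - 12*x^2 + x*(5*n - 19) + 21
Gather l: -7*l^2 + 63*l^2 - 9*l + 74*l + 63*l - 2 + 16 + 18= 56*l^2 + 128*l + 32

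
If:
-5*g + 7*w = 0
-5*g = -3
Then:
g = 3/5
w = 3/7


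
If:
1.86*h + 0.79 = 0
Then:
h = -0.42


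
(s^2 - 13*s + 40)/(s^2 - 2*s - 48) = (s - 5)/(s + 6)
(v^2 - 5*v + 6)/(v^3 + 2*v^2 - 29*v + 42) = 1/(v + 7)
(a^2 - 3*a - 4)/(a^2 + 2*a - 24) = (a + 1)/(a + 6)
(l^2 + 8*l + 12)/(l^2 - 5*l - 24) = (l^2 + 8*l + 12)/(l^2 - 5*l - 24)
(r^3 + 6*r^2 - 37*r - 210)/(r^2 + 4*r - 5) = (r^2 + r - 42)/(r - 1)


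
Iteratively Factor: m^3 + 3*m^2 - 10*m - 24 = (m + 2)*(m^2 + m - 12) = (m - 3)*(m + 2)*(m + 4)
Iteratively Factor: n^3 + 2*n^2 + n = (n)*(n^2 + 2*n + 1) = n*(n + 1)*(n + 1)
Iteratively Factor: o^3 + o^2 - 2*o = (o - 1)*(o^2 + 2*o) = (o - 1)*(o + 2)*(o)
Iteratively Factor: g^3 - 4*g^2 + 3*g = (g - 3)*(g^2 - g) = (g - 3)*(g - 1)*(g)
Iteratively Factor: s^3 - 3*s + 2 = (s - 1)*(s^2 + s - 2) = (s - 1)^2*(s + 2)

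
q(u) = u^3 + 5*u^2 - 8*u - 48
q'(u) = 3*u^2 + 10*u - 8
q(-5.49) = -18.85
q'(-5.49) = 27.52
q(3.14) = 7.14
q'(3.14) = 52.98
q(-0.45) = -43.48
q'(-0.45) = -11.89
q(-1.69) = -25.03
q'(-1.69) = -16.33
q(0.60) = -50.78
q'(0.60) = -0.92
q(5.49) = 224.25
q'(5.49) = 137.32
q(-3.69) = -0.64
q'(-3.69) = -4.05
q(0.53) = -50.69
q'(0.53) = -1.86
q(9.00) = 1014.00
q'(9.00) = 325.00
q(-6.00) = -36.00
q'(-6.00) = 40.00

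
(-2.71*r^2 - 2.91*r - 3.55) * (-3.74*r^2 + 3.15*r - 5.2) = 10.1354*r^4 + 2.3469*r^3 + 18.2025*r^2 + 3.9495*r + 18.46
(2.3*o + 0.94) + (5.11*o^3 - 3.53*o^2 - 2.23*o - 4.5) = 5.11*o^3 - 3.53*o^2 + 0.0699999999999998*o - 3.56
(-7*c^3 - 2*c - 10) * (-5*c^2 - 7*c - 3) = 35*c^5 + 49*c^4 + 31*c^3 + 64*c^2 + 76*c + 30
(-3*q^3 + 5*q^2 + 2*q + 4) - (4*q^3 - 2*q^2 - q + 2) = -7*q^3 + 7*q^2 + 3*q + 2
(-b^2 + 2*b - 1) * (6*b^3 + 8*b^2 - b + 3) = -6*b^5 + 4*b^4 + 11*b^3 - 13*b^2 + 7*b - 3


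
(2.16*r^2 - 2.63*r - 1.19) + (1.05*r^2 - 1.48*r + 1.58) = 3.21*r^2 - 4.11*r + 0.39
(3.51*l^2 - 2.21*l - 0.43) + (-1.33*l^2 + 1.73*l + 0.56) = 2.18*l^2 - 0.48*l + 0.13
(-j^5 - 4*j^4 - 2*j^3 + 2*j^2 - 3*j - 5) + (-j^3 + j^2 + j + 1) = -j^5 - 4*j^4 - 3*j^3 + 3*j^2 - 2*j - 4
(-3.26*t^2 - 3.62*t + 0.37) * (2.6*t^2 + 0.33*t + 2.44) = -8.476*t^4 - 10.4878*t^3 - 8.187*t^2 - 8.7107*t + 0.9028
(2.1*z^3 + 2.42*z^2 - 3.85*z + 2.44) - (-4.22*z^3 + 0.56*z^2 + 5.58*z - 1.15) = 6.32*z^3 + 1.86*z^2 - 9.43*z + 3.59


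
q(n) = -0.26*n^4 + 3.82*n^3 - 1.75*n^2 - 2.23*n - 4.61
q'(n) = -1.04*n^3 + 11.46*n^2 - 3.5*n - 2.23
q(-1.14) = -10.44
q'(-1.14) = 18.19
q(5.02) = 258.23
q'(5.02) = 137.43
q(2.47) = 27.09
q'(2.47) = 43.37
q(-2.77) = -108.36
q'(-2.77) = 117.50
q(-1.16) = -10.81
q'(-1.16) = 18.87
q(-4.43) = -461.31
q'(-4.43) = 328.59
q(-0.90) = -6.98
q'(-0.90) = 10.96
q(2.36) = 22.53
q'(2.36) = 39.67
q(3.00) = 55.03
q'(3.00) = 62.33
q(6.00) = 407.17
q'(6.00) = 164.69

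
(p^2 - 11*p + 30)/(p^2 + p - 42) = (p - 5)/(p + 7)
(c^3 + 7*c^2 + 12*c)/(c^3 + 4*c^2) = (c + 3)/c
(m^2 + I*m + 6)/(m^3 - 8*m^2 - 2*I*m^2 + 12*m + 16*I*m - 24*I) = (m + 3*I)/(m^2 - 8*m + 12)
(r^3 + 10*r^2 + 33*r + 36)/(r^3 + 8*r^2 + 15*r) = (r^2 + 7*r + 12)/(r*(r + 5))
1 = 1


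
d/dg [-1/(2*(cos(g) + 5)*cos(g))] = -(2*cos(g) + 5)*sin(g)/(2*(cos(g) + 5)^2*cos(g)^2)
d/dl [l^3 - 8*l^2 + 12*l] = 3*l^2 - 16*l + 12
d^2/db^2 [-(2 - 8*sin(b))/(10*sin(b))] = (sin(b)^2 - 2)/(5*sin(b)^3)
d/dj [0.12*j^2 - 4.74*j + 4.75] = 0.24*j - 4.74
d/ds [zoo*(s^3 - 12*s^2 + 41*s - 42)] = zoo*(s^2 + s + 1)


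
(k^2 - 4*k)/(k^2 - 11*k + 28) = k/(k - 7)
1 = 1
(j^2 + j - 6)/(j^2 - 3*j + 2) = (j + 3)/(j - 1)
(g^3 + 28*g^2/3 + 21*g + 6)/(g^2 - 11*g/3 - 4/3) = (g^2 + 9*g + 18)/(g - 4)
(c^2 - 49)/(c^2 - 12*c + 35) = (c + 7)/(c - 5)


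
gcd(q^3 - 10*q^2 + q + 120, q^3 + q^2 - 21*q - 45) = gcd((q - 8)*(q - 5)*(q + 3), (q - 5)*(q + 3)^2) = q^2 - 2*q - 15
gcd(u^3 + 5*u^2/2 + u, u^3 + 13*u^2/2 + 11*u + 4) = u^2 + 5*u/2 + 1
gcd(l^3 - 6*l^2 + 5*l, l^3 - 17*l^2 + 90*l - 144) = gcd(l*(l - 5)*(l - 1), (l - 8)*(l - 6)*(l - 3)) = 1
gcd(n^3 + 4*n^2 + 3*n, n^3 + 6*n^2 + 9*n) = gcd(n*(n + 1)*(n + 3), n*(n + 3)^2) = n^2 + 3*n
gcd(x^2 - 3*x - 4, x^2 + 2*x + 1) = x + 1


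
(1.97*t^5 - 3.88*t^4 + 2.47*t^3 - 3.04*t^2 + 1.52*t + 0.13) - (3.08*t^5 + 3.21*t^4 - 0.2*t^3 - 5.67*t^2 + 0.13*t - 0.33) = -1.11*t^5 - 7.09*t^4 + 2.67*t^3 + 2.63*t^2 + 1.39*t + 0.46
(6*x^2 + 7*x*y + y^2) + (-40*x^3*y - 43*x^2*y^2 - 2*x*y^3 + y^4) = -40*x^3*y - 43*x^2*y^2 + 6*x^2 - 2*x*y^3 + 7*x*y + y^4 + y^2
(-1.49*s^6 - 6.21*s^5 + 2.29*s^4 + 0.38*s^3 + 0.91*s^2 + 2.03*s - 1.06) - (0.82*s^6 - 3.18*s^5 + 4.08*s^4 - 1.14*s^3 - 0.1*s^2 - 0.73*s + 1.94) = -2.31*s^6 - 3.03*s^5 - 1.79*s^4 + 1.52*s^3 + 1.01*s^2 + 2.76*s - 3.0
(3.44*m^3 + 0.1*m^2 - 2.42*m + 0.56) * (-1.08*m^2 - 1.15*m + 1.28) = -3.7152*m^5 - 4.064*m^4 + 6.9018*m^3 + 2.3062*m^2 - 3.7416*m + 0.7168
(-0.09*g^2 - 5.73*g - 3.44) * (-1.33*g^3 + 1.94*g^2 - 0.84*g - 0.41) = 0.1197*g^5 + 7.4463*g^4 - 6.4654*g^3 - 1.8235*g^2 + 5.2389*g + 1.4104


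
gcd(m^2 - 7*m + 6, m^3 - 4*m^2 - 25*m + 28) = m - 1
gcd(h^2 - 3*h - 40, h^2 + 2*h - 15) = h + 5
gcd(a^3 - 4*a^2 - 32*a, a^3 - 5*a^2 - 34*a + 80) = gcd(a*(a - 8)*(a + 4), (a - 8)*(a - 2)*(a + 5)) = a - 8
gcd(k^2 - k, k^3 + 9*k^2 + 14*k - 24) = k - 1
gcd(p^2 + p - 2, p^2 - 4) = p + 2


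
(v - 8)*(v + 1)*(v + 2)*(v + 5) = v^4 - 47*v^2 - 126*v - 80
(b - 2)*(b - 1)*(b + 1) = b^3 - 2*b^2 - b + 2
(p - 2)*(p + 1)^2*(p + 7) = p^4 + 7*p^3 - 3*p^2 - 23*p - 14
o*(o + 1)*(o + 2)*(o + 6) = o^4 + 9*o^3 + 20*o^2 + 12*o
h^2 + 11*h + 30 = (h + 5)*(h + 6)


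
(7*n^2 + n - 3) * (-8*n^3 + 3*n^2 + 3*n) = -56*n^5 + 13*n^4 + 48*n^3 - 6*n^2 - 9*n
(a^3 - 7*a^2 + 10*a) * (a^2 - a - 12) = a^5 - 8*a^4 + 5*a^3 + 74*a^2 - 120*a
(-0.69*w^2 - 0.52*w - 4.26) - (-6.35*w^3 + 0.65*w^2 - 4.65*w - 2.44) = 6.35*w^3 - 1.34*w^2 + 4.13*w - 1.82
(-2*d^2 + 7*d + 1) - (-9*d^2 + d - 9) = 7*d^2 + 6*d + 10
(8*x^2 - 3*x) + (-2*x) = 8*x^2 - 5*x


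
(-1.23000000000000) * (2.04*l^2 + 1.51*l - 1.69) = -2.5092*l^2 - 1.8573*l + 2.0787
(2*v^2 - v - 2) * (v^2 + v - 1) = 2*v^4 + v^3 - 5*v^2 - v + 2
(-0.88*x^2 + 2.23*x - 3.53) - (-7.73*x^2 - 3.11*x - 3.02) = 6.85*x^2 + 5.34*x - 0.51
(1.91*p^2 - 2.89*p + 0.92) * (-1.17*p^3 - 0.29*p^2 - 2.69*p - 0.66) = -2.2347*p^5 + 2.8274*p^4 - 5.3762*p^3 + 6.2467*p^2 - 0.5674*p - 0.6072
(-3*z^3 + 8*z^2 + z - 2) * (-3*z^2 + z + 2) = 9*z^5 - 27*z^4 - z^3 + 23*z^2 - 4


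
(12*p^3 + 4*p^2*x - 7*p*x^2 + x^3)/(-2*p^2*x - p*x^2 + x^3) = (-6*p + x)/x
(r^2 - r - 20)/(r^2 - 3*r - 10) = (r + 4)/(r + 2)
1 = 1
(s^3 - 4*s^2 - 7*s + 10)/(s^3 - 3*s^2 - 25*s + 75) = (s^2 + s - 2)/(s^2 + 2*s - 15)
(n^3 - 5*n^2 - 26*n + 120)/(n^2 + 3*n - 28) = (n^2 - n - 30)/(n + 7)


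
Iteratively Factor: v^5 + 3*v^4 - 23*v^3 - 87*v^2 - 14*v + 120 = (v - 5)*(v^4 + 8*v^3 + 17*v^2 - 2*v - 24) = (v - 5)*(v + 4)*(v^3 + 4*v^2 + v - 6) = (v - 5)*(v + 3)*(v + 4)*(v^2 + v - 2) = (v - 5)*(v + 2)*(v + 3)*(v + 4)*(v - 1)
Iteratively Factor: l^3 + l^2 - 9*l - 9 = (l + 1)*(l^2 - 9) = (l - 3)*(l + 1)*(l + 3)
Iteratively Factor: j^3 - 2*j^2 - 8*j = (j)*(j^2 - 2*j - 8) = j*(j + 2)*(j - 4)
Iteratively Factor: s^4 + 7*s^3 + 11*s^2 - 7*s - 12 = (s + 1)*(s^3 + 6*s^2 + 5*s - 12) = (s + 1)*(s + 3)*(s^2 + 3*s - 4) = (s - 1)*(s + 1)*(s + 3)*(s + 4)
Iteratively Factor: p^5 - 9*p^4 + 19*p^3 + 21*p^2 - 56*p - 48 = (p - 4)*(p^4 - 5*p^3 - p^2 + 17*p + 12) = (p - 4)*(p + 1)*(p^3 - 6*p^2 + 5*p + 12) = (p - 4)*(p - 3)*(p + 1)*(p^2 - 3*p - 4) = (p - 4)^2*(p - 3)*(p + 1)*(p + 1)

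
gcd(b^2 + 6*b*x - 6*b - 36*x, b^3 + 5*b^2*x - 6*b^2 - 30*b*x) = b - 6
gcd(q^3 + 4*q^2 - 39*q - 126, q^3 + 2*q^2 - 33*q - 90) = q^2 - 3*q - 18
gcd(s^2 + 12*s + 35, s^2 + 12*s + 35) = s^2 + 12*s + 35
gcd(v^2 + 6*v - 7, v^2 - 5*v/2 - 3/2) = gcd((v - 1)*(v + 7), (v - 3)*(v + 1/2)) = 1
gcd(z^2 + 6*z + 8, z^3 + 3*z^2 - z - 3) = 1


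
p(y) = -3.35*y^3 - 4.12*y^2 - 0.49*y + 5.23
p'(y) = -10.05*y^2 - 8.24*y - 0.49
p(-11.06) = 4038.89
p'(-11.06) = -1138.71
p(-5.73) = 503.01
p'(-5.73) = -283.25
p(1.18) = -6.59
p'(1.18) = -24.21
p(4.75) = -449.08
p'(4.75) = -266.38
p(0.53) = 3.31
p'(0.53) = -7.68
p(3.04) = -128.45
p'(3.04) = -118.42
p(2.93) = -115.84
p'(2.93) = -110.91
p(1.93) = -35.15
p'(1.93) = -53.83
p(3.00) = -123.77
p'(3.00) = -115.66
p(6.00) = -869.63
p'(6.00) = -411.73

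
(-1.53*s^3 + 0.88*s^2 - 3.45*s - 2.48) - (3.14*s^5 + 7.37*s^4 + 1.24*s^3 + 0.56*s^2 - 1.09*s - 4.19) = -3.14*s^5 - 7.37*s^4 - 2.77*s^3 + 0.32*s^2 - 2.36*s + 1.71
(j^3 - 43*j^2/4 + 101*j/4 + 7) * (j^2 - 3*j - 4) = j^5 - 55*j^4/4 + 107*j^3/2 - 103*j^2/4 - 122*j - 28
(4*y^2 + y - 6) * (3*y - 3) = 12*y^3 - 9*y^2 - 21*y + 18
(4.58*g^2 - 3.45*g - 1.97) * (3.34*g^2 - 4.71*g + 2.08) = 15.2972*g^4 - 33.0948*g^3 + 19.1961*g^2 + 2.1027*g - 4.0976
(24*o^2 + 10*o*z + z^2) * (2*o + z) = 48*o^3 + 44*o^2*z + 12*o*z^2 + z^3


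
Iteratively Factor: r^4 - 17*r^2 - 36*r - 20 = (r + 2)*(r^3 - 2*r^2 - 13*r - 10) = (r + 2)^2*(r^2 - 4*r - 5) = (r - 5)*(r + 2)^2*(r + 1)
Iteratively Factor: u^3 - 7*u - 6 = (u - 3)*(u^2 + 3*u + 2) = (u - 3)*(u + 2)*(u + 1)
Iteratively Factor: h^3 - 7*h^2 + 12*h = (h - 4)*(h^2 - 3*h) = h*(h - 4)*(h - 3)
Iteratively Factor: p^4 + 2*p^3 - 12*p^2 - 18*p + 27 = (p + 3)*(p^3 - p^2 - 9*p + 9) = (p + 3)^2*(p^2 - 4*p + 3) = (p - 1)*(p + 3)^2*(p - 3)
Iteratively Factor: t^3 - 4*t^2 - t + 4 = (t + 1)*(t^2 - 5*t + 4) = (t - 1)*(t + 1)*(t - 4)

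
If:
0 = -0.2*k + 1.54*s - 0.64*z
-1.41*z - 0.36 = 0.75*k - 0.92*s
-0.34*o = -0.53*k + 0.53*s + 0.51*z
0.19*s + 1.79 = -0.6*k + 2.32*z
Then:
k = -1.29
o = -2.69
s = 0.02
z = 0.44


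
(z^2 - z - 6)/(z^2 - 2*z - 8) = (z - 3)/(z - 4)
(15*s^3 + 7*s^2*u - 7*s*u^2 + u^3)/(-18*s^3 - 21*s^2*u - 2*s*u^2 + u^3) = (-15*s^2 + 8*s*u - u^2)/(18*s^2 + 3*s*u - u^2)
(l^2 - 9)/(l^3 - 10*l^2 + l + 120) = (l - 3)/(l^2 - 13*l + 40)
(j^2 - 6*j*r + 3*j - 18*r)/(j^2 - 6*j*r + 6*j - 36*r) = (j + 3)/(j + 6)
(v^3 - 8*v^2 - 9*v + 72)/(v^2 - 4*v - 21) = (v^2 - 11*v + 24)/(v - 7)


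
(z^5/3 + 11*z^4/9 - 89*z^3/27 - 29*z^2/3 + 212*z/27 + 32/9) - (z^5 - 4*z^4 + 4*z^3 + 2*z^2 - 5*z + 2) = -2*z^5/3 + 47*z^4/9 - 197*z^3/27 - 35*z^2/3 + 347*z/27 + 14/9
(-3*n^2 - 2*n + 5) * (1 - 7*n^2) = 21*n^4 + 14*n^3 - 38*n^2 - 2*n + 5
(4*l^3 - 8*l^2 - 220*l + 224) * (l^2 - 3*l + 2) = 4*l^5 - 20*l^4 - 188*l^3 + 868*l^2 - 1112*l + 448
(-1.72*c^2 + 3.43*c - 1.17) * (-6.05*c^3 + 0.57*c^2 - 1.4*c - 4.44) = 10.406*c^5 - 21.7319*c^4 + 11.4416*c^3 + 2.1679*c^2 - 13.5912*c + 5.1948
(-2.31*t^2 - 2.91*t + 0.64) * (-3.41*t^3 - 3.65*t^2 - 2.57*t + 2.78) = 7.8771*t^5 + 18.3546*t^4 + 14.3758*t^3 - 1.2791*t^2 - 9.7346*t + 1.7792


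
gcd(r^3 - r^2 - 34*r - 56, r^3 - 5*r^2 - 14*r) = r^2 - 5*r - 14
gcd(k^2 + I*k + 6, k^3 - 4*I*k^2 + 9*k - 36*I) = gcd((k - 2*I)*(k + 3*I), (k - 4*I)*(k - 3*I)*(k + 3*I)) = k + 3*I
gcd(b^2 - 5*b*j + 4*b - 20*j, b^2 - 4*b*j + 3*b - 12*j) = 1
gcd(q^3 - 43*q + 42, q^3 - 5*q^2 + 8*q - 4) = q - 1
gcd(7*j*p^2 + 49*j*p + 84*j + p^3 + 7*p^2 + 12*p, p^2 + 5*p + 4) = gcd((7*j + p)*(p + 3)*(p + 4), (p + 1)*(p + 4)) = p + 4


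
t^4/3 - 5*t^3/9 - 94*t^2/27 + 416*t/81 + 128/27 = (t/3 + 1)*(t - 8/3)^2*(t + 2/3)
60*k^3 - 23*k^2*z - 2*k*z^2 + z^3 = (-4*k + z)*(-3*k + z)*(5*k + z)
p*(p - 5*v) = p^2 - 5*p*v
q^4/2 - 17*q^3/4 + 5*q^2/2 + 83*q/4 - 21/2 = (q/2 + 1)*(q - 7)*(q - 3)*(q - 1/2)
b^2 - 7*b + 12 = (b - 4)*(b - 3)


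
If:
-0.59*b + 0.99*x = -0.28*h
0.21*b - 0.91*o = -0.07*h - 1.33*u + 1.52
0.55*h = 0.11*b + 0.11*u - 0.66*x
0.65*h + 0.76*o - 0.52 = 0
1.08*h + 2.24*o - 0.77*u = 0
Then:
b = -0.42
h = 0.70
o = 0.09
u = 1.23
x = -0.45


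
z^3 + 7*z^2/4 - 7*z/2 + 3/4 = (z - 1)*(z - 1/4)*(z + 3)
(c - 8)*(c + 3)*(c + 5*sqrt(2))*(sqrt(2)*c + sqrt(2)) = sqrt(2)*c^4 - 4*sqrt(2)*c^3 + 10*c^3 - 29*sqrt(2)*c^2 - 40*c^2 - 290*c - 24*sqrt(2)*c - 240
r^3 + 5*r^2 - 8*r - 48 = (r - 3)*(r + 4)^2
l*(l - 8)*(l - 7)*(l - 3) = l^4 - 18*l^3 + 101*l^2 - 168*l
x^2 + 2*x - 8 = (x - 2)*(x + 4)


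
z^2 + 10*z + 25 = (z + 5)^2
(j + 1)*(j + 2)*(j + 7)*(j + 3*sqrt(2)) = j^4 + 3*sqrt(2)*j^3 + 10*j^3 + 23*j^2 + 30*sqrt(2)*j^2 + 14*j + 69*sqrt(2)*j + 42*sqrt(2)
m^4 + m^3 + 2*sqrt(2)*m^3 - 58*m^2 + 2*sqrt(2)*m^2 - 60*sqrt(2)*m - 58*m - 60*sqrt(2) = (m + 1)*(m - 5*sqrt(2))*(m + sqrt(2))*(m + 6*sqrt(2))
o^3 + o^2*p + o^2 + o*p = o*(o + 1)*(o + p)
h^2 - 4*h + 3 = (h - 3)*(h - 1)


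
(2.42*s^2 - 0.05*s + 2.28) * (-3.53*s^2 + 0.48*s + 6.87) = -8.5426*s^4 + 1.3381*s^3 + 8.553*s^2 + 0.7509*s + 15.6636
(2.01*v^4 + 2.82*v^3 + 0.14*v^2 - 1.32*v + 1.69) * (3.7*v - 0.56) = 7.437*v^5 + 9.3084*v^4 - 1.0612*v^3 - 4.9624*v^2 + 6.9922*v - 0.9464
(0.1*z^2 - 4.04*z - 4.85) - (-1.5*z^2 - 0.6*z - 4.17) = 1.6*z^2 - 3.44*z - 0.68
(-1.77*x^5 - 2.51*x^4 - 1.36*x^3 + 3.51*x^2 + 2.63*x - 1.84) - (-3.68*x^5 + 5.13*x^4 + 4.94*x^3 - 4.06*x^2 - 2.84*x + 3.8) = 1.91*x^5 - 7.64*x^4 - 6.3*x^3 + 7.57*x^2 + 5.47*x - 5.64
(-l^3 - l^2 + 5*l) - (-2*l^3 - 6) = l^3 - l^2 + 5*l + 6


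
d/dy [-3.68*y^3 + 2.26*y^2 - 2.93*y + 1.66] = -11.04*y^2 + 4.52*y - 2.93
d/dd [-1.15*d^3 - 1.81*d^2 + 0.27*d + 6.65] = -3.45*d^2 - 3.62*d + 0.27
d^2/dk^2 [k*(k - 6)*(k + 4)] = 6*k - 4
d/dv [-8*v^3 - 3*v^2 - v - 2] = -24*v^2 - 6*v - 1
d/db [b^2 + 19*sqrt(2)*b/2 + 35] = 2*b + 19*sqrt(2)/2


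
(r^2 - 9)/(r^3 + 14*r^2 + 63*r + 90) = (r - 3)/(r^2 + 11*r + 30)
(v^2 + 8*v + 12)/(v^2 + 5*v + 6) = (v + 6)/(v + 3)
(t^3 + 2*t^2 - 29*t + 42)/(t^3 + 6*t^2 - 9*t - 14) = (t - 3)/(t + 1)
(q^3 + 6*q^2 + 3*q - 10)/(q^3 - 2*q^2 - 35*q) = (q^2 + q - 2)/(q*(q - 7))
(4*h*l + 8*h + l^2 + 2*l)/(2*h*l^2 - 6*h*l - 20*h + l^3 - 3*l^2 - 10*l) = (4*h + l)/(2*h*l - 10*h + l^2 - 5*l)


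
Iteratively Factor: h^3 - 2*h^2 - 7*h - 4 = (h + 1)*(h^2 - 3*h - 4) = (h - 4)*(h + 1)*(h + 1)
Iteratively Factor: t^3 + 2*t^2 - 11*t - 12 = (t + 1)*(t^2 + t - 12) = (t - 3)*(t + 1)*(t + 4)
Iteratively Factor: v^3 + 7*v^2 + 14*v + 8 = (v + 1)*(v^2 + 6*v + 8) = (v + 1)*(v + 2)*(v + 4)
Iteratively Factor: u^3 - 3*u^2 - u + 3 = (u - 3)*(u^2 - 1) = (u - 3)*(u - 1)*(u + 1)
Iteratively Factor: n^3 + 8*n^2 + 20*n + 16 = (n + 4)*(n^2 + 4*n + 4) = (n + 2)*(n + 4)*(n + 2)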